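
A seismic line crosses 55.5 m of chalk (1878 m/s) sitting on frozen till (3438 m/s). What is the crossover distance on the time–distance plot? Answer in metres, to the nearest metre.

θ_c = arcsin(1878/3438) = 33.11°, so cos θ_c = 0.8376 and tᵢ = 2h cos θ_c/V₁ = 0.0495 s.
At crossover x/V₁ = x/V₂ + tᵢ ⇒ x = tᵢ/(1/V₁ − 1/V₂) = 0.04951/(5.3248e-04 − 2.9087e-04) = 204.91 m.

205 m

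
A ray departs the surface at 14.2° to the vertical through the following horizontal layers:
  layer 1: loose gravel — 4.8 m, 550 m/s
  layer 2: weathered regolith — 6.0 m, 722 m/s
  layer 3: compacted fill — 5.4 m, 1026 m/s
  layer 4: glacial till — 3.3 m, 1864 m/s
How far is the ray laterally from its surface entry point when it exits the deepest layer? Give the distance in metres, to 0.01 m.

p = sin θ₁/V₁ = sin 14.2°/550 = 4.4601e-04 s/m is conserved through the stack.
Layer 1: θ = 14.20°; offset = 4.8·tan 14.20° = 1.2146 m.
Layer 2: sin θ = p·722 = 0.3220 → θ = 18.79°; offset = 6.0·tan 18.79° = 2.0408 m.
Layer 3: sin θ = p·1026 = 0.4576 → θ = 27.23°; offset = 5.4·tan 27.23° = 2.7792 m.
Layer 4: sin θ = p·1864 = 0.8314 → θ = 56.24°; offset = 3.3·tan 56.24° = 4.9369 m.
Summing the layer offsets gives 10.9714 m.

10.97 m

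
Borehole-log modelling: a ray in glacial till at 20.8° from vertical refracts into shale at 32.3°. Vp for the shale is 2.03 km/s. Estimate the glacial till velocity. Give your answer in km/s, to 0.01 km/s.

Snell's law: sin 20.8°/V₁ = sin 32.3°/V₂.
V₁ = V₂·sin 20.8°/sin 32.3° = 2.03 × 0.6646 = 1.35 km/s.

1.35 km/s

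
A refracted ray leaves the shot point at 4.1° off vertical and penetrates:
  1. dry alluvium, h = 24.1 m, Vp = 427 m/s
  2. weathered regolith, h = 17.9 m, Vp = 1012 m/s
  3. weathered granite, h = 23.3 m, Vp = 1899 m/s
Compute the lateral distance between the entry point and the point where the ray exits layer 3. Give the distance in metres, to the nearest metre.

13 m

Apply Snell's law at each interface; in layer i the horizontal offset is hᵢ·tan θᵢ.
Layer 1: θ = 4.10°; offset = 24.1·tan 4.10° = 1.728 m.
Layer 2: sin θ = 1012·sin 4.1°/427 = 0.1695, θ = 9.76°; offset = 17.9·tan 9.76° = 3.078 m.
Layer 3: sin θ = 1899·sin 4.1°/427 = 0.3180, θ = 18.54°; offset = 23.3·tan 18.54° = 7.814 m.
Summing the layer offsets gives 12.619 m.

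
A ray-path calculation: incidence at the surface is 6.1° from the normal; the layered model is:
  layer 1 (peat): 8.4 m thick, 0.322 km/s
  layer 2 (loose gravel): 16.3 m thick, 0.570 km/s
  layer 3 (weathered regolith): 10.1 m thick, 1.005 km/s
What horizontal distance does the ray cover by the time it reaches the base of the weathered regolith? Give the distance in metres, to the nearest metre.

Ray parameter p = sin 6.1° / 0.322 km/s = 3.3001e-01 s/km.
Layer 1: θ = 6.10°; offset = 8.4·tan 6.10° = 0.898 m.
Layer 2: sin θ = p·0.570 = 0.1881 → θ = 10.84°; offset = 16.3·tan 10.84° = 3.122 m.
Layer 3: sin θ = p·1.005 = 0.3317 → θ = 19.37°; offset = 10.1·tan 19.37° = 3.551 m.
Total horizontal offset = 7.570 m.

8 m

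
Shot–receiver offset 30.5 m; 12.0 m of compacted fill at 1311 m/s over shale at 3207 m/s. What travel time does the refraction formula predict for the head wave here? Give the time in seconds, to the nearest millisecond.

0.026 s

t = x/V₂ + 2h·√(V₂²−V₁²)/(V₁V₂).
√(V₂²−V₁²) = √(3207²−1311²) = 2926.8 m/s; delay term = 2·12.0·2926.8/(1311·3207) = 0.01671 s.
t = 30.5/3207 + 0.01671 = 0.02622 s.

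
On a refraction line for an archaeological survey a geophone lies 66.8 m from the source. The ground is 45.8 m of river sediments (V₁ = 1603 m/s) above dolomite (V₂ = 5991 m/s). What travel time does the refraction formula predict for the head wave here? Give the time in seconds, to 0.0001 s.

0.0662 s

θ_c = arcsin(V₁/V₂) = arcsin(1603/5991) = 15.52°, cos θ_c = 0.9635.
Intercept time tᵢ = 2h cos θ_c / V₁ = 2·45.8·0.9635/1603 = 0.05506 s.
t = x/V₂ + tᵢ = 66.8/5991 + 0.05506 = 0.06621 s.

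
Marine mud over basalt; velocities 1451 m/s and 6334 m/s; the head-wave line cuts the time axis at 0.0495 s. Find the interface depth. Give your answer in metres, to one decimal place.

36.9 m

h = tᵢ·V₁·V₂ / (2·√(V₂²−V₁²)).
√(V₂²−V₁²) = √(6334² − 1451²) = 6165.6 m/s.
h = 0.0495 s × 1451 × 6334 / (2 × 6165.6) = 36.89 m.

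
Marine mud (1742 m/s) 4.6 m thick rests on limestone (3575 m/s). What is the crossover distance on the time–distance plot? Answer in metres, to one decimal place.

15.7 m

θ_c = arcsin(1742/3575) = 29.16°, so cos θ_c = 0.8732 and tᵢ = 2h cos θ_c/V₁ = 0.0046 s.
At crossover x/V₁ = x/V₂ + tᵢ ⇒ x = tᵢ/(1/V₁ − 1/V₂) = 0.00461/(5.7405e-04 − 2.7972e-04) = 15.67 m.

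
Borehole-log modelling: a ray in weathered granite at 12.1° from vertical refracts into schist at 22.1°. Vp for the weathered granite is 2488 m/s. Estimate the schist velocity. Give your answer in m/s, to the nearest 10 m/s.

4470 m/s

Snell's law: sin 12.1°/V₁ = sin 22.1°/V₂.
V₂ = V₁·sin 22.1°/sin 12.1° = 2488 × 1.7948 = 4465.47 m/s.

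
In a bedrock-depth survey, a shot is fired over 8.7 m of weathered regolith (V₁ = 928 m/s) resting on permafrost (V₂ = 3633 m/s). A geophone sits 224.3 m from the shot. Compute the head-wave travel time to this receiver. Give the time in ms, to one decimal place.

79.9 ms

t = x/V₂ + 2h·√(V₂²−V₁²)/(V₁V₂).
√(V₂²−V₁²) = √(3633²−928²) = 3512.5 m/s; delay term = 2·8.7·3512.5/(928·3633) = 0.01813 s.
t = 224.3/3633 + 0.01813 = 0.07987 s.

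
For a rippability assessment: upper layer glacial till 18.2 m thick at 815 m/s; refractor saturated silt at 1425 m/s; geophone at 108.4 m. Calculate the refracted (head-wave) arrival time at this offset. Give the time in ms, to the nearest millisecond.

t = x/V₂ + 2h·√(V₂²−V₁²)/(V₁V₂).
√(V₂²−V₁²) = √(1425²−815²) = 1168.9 m/s; delay term = 2·18.2·1168.9/(815·1425) = 0.03664 s.
t = 108.4/1425 + 0.03664 = 0.11271 s.

113 ms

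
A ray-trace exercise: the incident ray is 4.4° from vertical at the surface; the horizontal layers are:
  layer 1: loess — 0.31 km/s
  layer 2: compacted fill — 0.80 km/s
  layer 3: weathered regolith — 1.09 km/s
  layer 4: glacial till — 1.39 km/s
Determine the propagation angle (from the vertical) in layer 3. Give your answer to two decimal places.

15.65°

Ray parameter p = sin 4.4° / 0.31 = 2.4748e-01 s/km.
sin θ_3 = p·V_3 = 2.4748e-01 × 1.09 = 0.2698.
θ_3 = 15.65° from the vertical.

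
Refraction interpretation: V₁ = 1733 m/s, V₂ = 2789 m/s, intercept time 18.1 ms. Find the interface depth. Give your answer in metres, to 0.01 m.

θ_c = arcsin(1733/2789) = 38.42°; cos θ_c = 0.7835.
tᵢ = 2h cos θ_c/V₁ ⇒ h = tᵢ·V₁/(2 cos θ_c) = 0.0181·1733/(2·0.7835) = 20.02 m.

20.02 m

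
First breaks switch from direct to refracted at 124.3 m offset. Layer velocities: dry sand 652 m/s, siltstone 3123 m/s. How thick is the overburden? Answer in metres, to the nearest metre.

50 m

h = (x_cross/2)·√((V₂−V₁)/(V₂+V₁)).
(V₂−V₁)/(V₂+V₁) = (3123−652)/(3123+652) = 0.6546; √ = 0.8091.
h = (124.3/2)·0.8091 = 50.28 m.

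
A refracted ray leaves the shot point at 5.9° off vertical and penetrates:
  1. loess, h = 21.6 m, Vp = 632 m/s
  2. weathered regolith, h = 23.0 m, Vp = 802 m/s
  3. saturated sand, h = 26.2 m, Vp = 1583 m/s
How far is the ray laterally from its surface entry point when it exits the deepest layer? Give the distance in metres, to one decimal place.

Ray parameter p = sin 5.9° / 632 m/s = 1.6265e-04 s/m.
Layer 1: θ = 5.90°; offset = 21.6·tan 5.90° = 2.232 m.
Layer 2: sin θ = p·802 = 0.1304 → θ = 7.50°; offset = 23.0·tan 7.50° = 3.026 m.
Layer 3: sin θ = p·1583 = 0.2575 → θ = 14.92°; offset = 26.2·tan 14.92° = 6.981 m.
Total horizontal offset = 12.239 m.

12.2 m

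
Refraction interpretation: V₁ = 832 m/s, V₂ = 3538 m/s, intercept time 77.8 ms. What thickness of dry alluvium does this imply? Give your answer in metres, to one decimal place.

h = tᵢ·V₁·V₂ / (2·√(V₂²−V₁²)).
√(V₂²−V₁²) = √(3538² − 832²) = 3438.8 m/s.
h = 0.0778 s × 832 × 3538 / (2 × 3438.8) = 33.30 m.

33.3 m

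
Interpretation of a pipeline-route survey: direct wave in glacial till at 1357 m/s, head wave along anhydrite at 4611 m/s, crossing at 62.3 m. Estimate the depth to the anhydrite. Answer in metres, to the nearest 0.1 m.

23.0 m

x_cross = 2h·√((V₂+V₁)/(V₂−V₁)) → h = x_cross / (2·√((V₂+V₁)/(V₂−V₁))).
√((V₂+V₁)/(V₂−V₁)) = √((4611+1357)/(4611−1357)) = 1.3543.
h = 62.3 / (2·1.3543) = 23.00 m.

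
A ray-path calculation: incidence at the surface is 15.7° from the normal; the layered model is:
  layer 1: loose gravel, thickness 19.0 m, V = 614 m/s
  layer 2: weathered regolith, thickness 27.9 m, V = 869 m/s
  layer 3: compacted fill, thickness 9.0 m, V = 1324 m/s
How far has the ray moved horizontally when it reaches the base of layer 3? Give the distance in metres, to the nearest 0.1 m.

23.4 m

Apply Snell's law at each interface; in layer i the horizontal offset is hᵢ·tan θᵢ.
Layer 1: θ = 15.70°; offset = 19.0·tan 15.70° = 5.341 m.
Layer 2: sin θ = 869·sin 15.7°/614 = 0.3830, θ = 22.52°; offset = 27.9·tan 22.52° = 11.567 m.
Layer 3: sin θ = 1324·sin 15.7°/614 = 0.5835, θ = 35.70°; offset = 9.0·tan 35.70° = 6.467 m.
Total horizontal offset = 23.374 m.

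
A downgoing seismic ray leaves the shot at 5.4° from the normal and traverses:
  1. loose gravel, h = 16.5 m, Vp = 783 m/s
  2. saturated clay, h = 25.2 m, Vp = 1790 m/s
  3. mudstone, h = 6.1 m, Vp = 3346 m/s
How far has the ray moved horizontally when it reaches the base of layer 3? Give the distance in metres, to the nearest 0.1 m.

Ray parameter p = sin 5.4° / 783 m/s = 1.2019e-04 s/m.
Layer 1: θ = 5.40°; offset = 16.5·tan 5.40° = 1.560 m.
Layer 2: sin θ = p·1790 = 0.2151 → θ = 12.42°; offset = 25.2·tan 12.42° = 5.552 m.
Layer 3: sin θ = p·3346 = 0.4022 → θ = 23.71°; offset = 6.1·tan 23.71° = 2.679 m.
Summing the layer offsets gives 9.791 m.

9.8 m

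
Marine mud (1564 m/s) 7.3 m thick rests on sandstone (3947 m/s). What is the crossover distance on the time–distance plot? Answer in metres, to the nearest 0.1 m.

22.2 m

x_cross = 2h·√((V₂+V₁)/(V₂−V₁)).
(V₂+V₁)/(V₂−V₁) = (3947+1564)/(3947−1564) = 2.3126; √ = 1.5207.
x_cross = 2·7.3·1.5207 = 22.20 m.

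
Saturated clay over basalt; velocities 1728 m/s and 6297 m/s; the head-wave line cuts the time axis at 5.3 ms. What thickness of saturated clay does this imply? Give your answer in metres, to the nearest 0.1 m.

4.8 m

θ_c = arcsin(1728/6297) = 15.93°; cos θ_c = 0.9616.
tᵢ = 2h cos θ_c/V₁ ⇒ h = tᵢ·V₁/(2 cos θ_c) = 0.0053·1728/(2·0.9616) = 4.76 m.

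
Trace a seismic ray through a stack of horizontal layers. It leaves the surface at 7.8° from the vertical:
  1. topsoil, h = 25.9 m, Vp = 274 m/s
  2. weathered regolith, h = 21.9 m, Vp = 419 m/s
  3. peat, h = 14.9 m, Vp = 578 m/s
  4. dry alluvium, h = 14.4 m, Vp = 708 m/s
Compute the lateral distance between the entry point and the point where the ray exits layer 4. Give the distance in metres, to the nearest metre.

18 m

p = sin θ₁/V₁ = sin 7.8°/274 = 4.9531e-04 s/m is conserved through the stack.
Layer 1: θ = 7.80°; offset = 25.9·tan 7.80° = 3.548 m.
Layer 2: sin θ = p·419 = 0.2075 → θ = 11.98°; offset = 21.9·tan 11.98° = 4.646 m.
Layer 3: sin θ = p·578 = 0.2863 → θ = 16.64°; offset = 14.9·tan 16.64° = 4.452 m.
Layer 4: sin θ = p·708 = 0.3507 → θ = 20.53°; offset = 14.4·tan 20.53° = 5.392 m.
Total horizontal offset = 18.038 m.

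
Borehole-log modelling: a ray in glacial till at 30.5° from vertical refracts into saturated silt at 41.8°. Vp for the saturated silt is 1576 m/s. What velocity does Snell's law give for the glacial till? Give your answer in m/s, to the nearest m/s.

1200 m/s

Snell's law: sin 30.5°/V₁ = sin 41.8°/V₂.
V₁ = V₂·sin 30.5°/sin 41.8° = 1576 × 0.7615 = 1200.06 m/s.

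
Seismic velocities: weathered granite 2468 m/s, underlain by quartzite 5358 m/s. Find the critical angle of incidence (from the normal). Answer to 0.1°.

Critical incidence: sin θ_c = V₁/V₂ = 2468/5358 = 0.4606.
θ_c = arcsin 0.4606 = 27.43°.

27.4°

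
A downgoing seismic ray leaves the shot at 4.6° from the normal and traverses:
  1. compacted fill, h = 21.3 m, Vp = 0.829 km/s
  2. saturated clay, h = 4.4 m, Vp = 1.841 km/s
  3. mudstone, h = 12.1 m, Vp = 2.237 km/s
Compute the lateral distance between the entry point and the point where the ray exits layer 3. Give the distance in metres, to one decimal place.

Apply Snell's law at each interface; in layer i the horizontal offset is hᵢ·tan θᵢ.
Layer 1: θ = 4.60°; offset = 21.3·tan 4.60° = 1.714 m.
Layer 2: sin θ = 1.841·sin 4.6°/0.829 = 0.1781, θ = 10.26°; offset = 4.4·tan 10.26° = 0.796 m.
Layer 3: sin θ = 2.237·sin 4.6°/0.829 = 0.2164, θ = 12.50°; offset = 12.1·tan 12.50° = 2.682 m.
Σ offsets = 5.192 m.

5.2 m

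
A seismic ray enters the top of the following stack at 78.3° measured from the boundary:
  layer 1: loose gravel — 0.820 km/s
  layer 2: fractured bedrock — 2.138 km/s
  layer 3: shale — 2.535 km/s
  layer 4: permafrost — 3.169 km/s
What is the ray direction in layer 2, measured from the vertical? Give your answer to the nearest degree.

32°

From the normal: θ₁ = 90° − 78.3° = 11.7°.
Ray parameter p = sin 11.7° / 0.820 = 2.4730e-01 s/km.
sin θ_2 = p·V_2 = 2.4730e-01 × 2.138 = 0.5287.
θ_2 = arcsin 0.5287 = 31.92°.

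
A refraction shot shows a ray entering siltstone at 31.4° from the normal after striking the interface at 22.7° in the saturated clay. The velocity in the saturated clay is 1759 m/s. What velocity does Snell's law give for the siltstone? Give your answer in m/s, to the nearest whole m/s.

sin 22.7° = 0.3859; sin 31.4° = 0.5210.
V₂ = V₁·(sin θ₂/sin θ₁) = 1759·(0.5210/0.3859) = 2374.82 m/s.

2375 m/s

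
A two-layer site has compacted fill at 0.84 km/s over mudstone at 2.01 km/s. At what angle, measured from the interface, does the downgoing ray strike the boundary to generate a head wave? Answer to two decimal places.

65.30°

At critical incidence the refracted ray runs along the interface (θ₂ = 90°), so sin θ_c = V₁/V₂.
θ_c = arcsin(0.84/2.01) = arcsin 0.4179 = 24.70°.
Measured from the interface: 90° − 24.70° = 65.30°.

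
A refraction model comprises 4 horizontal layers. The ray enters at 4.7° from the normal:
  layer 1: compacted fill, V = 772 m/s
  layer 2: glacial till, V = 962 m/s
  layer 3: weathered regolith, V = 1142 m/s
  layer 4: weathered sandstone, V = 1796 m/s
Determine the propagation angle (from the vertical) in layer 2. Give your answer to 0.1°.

Ray parameter p = sin 4.7° / 772 = 1.0614e-04 s/m.
sin θ_2 = p·V_2 = 1.0614e-04 × 962 = 0.1021.
θ_2 = arcsin 0.1021 = 5.86°.

5.9°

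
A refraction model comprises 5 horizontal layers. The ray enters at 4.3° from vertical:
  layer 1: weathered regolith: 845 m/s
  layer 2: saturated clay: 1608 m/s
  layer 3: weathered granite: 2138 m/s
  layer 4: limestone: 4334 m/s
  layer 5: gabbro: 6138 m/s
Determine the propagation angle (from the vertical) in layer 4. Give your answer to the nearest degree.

Snell's law across each interface conserves sin θ / V, so sin θ_4 = V_4·sin θ₁/V₁.
sin θ_4 = 4334 × sin 4.3° / 845 = 0.3846.
θ_4 = 22.62° from the vertical.

23°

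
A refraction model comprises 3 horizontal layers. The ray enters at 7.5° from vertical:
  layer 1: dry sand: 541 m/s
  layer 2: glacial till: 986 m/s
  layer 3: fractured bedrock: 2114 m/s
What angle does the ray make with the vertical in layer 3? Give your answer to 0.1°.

Ray parameter p = sin 7.5° / 541 = 2.4127e-04 s/m.
sin θ_3 = p·V_3 = 2.4127e-04 × 2114 = 0.5100.
θ_3 = arcsin 0.5100 = 30.67°.

30.7°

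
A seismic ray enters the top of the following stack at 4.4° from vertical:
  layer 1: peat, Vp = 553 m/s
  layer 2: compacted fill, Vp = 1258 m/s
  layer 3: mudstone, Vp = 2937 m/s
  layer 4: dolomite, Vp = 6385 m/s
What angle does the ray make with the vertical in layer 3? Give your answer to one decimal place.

24.0°

Snell's law across each interface conserves sin θ / V, so sin θ_3 = V_3·sin θ₁/V₁.
sin θ_3 = 2937 × sin 4.4° / 553 = 0.4075.
θ_3 = 24.05° from the vertical.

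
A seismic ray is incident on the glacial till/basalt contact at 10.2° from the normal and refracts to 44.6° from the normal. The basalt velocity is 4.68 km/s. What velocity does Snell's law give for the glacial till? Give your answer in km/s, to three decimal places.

1.180 km/s

sin 10.2° = 0.1771; sin 44.6° = 0.7022.
V₁ = V₂·(sin θ₁/sin θ₂) = 4.68·(0.1771/0.7022) = 1.180 km/s.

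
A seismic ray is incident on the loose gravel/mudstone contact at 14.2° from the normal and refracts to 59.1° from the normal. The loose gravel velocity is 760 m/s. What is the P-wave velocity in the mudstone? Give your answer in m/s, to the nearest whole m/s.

sin 14.2° = 0.2453; sin 59.1° = 0.8581.
V₂ = V₁·(sin θ₂/sin θ₁) = 760·(0.8581/0.2453) = 2658.42 m/s.

2658 m/s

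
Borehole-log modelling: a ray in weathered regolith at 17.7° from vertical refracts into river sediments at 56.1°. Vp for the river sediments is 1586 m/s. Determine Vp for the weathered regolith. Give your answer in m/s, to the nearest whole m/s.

581 m/s

sin 17.7° = 0.3040; sin 56.1° = 0.8300.
V₁ = V₂·(sin θ₁/sin θ₂) = 1586·(0.3040/0.8300) = 580.95 m/s.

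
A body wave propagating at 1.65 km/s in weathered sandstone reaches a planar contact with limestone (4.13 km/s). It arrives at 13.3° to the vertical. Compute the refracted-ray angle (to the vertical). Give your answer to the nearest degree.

35°

Snell's law: sin θ₂ = (V₂/V₁)·sin θ₁ = (4.13/1.65)·sin 13.3° = 0.5758.
θ₂ = sin⁻¹(0.5758) = 35.16° (from vertical).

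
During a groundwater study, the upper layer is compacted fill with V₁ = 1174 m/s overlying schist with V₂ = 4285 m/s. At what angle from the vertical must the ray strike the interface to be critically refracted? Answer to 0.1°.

15.9°

Critical incidence: sin θ_c = V₁/V₂ = 1174/4285 = 0.2740.
θ_c = arcsin 0.2740 = 15.90°.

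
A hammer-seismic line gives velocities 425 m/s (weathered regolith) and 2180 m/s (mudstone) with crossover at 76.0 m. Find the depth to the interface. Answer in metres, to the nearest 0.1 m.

31.2 m

x_cross = 2h·√((V₂+V₁)/(V₂−V₁)) → h = x_cross / (2·√((V₂+V₁)/(V₂−V₁))).
√((V₂+V₁)/(V₂−V₁)) = √((2180+425)/(2180−425)) = 1.2183.
h = 76.0 / (2·1.2183) = 31.19 m.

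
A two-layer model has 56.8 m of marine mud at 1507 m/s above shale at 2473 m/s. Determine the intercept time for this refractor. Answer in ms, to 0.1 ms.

59.8 ms

tᵢ = 2h·√(V₂²−V₁²)/(V₁V₂).
√(V₂²−V₁²) = √(2473²−1507²) = 1960.8 m/s.
tᵢ = 2·56.8·1960.8/(1507·2473) = 0.05977 s.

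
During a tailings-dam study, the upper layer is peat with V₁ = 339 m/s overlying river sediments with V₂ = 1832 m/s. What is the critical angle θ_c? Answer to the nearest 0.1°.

10.7°

Critical incidence: sin θ_c = V₁/V₂ = 339/1832 = 0.1850.
θ_c = arcsin 0.1850 = 10.66°.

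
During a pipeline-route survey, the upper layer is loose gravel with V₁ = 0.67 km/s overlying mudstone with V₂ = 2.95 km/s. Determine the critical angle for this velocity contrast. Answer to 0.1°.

At critical incidence the refracted ray runs along the interface (θ₂ = 90°), so sin θ_c = V₁/V₂.
θ_c = arcsin(0.67/2.95) = arcsin 0.2271 = 13.13°.

13.1°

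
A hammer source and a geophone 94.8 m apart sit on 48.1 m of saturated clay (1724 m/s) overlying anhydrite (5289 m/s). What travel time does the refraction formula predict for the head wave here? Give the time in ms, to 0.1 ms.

70.7 ms

θ_c = arcsin(V₁/V₂) = arcsin(1724/5289) = 19.02°, cos θ_c = 0.9454.
Intercept time tᵢ = 2h cos θ_c / V₁ = 2·48.1·0.9454/1724 = 0.05275 s.
t = x/V₂ + tᵢ = 94.8/5289 + 0.05275 = 0.07068 s.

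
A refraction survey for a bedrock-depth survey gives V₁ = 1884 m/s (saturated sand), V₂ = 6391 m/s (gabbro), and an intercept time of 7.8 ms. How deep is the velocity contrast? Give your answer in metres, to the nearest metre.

8 m

h = tᵢ·V₁·V₂ / (2·√(V₂²−V₁²)).
√(V₂²−V₁²) = √(6391² − 1884²) = 6107.0 m/s.
h = 0.0078 s × 1884 × 6391 / (2 × 6107.0) = 7.69 m.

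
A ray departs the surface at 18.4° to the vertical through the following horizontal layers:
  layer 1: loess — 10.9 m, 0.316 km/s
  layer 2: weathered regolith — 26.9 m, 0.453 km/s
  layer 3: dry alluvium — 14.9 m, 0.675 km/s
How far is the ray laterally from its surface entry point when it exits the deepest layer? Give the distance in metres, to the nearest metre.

31 m

Ray parameter p = sin 18.4° / 0.316 km/s = 9.9889e-01 s/km.
Layer 1: θ = 18.40°; offset = 10.9·tan 18.40° = 3.626 m.
Layer 2: sin θ = p·0.453 = 0.4525 → θ = 26.90°; offset = 26.9·tan 26.90° = 13.650 m.
Layer 3: sin θ = p·0.675 = 0.6743 → θ = 42.40°; offset = 14.9·tan 42.40° = 13.604 m.
Total horizontal offset = 30.879 m.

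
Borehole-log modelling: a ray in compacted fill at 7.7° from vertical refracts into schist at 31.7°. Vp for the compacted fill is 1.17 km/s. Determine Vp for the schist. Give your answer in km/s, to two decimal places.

4.59 km/s

sin 7.7° = 0.1340; sin 31.7° = 0.5255.
V₂ = V₁·(sin θ₂/sin θ₁) = 1.17·(0.5255/0.1340) = 4.59 km/s.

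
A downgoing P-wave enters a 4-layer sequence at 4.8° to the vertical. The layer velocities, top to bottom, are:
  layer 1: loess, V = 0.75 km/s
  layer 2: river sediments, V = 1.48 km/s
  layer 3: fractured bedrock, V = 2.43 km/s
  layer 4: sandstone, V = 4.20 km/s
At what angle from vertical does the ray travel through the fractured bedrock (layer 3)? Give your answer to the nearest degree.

Snell's law across each interface conserves sin θ / V, so sin θ_3 = V_3·sin θ₁/V₁.
sin θ_3 = 2.43 × sin 4.8° / 0.75 = 0.2711.
θ_3 = 15.73° from the vertical.

16°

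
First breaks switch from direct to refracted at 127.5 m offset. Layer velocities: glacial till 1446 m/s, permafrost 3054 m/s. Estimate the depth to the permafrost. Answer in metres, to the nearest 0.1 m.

38.1 m

h = (x_cross/2)·√((V₂−V₁)/(V₂+V₁)).
(V₂−V₁)/(V₂+V₁) = (3054−1446)/(3054+1446) = 0.3573; √ = 0.5978.
h = (127.5/2)·0.5978 = 38.11 m.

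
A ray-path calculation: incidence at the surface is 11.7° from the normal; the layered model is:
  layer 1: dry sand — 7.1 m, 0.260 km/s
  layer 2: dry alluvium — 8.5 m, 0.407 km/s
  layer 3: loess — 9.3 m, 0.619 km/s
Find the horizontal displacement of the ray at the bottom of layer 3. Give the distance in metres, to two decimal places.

9.44 m

p = sin θ₁/V₁ = sin 11.7°/0.260 = 7.7995e-01 s/km is conserved through the stack.
Layer 1: θ = 11.70°; offset = 7.1·tan 11.70° = 1.4703 m.
Layer 2: sin θ = p·0.407 = 0.3174 → θ = 18.51°; offset = 8.5·tan 18.51° = 2.8454 m.
Layer 3: sin θ = p·0.619 = 0.4828 → θ = 28.87°; offset = 9.3·tan 28.87° = 5.1271 m.
Total horizontal offset = 9.4428 m.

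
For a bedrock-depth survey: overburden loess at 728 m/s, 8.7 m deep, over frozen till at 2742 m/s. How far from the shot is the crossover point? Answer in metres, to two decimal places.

22.84 m

x_cross = 2h·√((V₂+V₁)/(V₂−V₁)).
(V₂+V₁)/(V₂−V₁) = (2742+728)/(2742−728) = 1.7229; √ = 1.3126.
x_cross = 2·8.7·1.3126 = 22.84 m.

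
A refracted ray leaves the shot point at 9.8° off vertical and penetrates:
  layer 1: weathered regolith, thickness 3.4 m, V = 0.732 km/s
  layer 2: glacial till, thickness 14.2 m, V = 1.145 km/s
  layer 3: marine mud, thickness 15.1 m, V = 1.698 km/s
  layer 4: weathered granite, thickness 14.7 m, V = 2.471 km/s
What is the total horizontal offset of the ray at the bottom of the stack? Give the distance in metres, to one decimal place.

Apply Snell's law at each interface; in layer i the horizontal offset is hᵢ·tan θᵢ.
Layer 1: θ = 9.80°; offset = 3.4·tan 9.80° = 0.587 m.
Layer 2: sin θ = 1.145·sin 9.8°/0.732 = 0.2662, θ = 15.44°; offset = 14.2·tan 15.44° = 3.922 m.
Layer 3: sin θ = 1.698·sin 9.8°/0.732 = 0.3948, θ = 23.26°; offset = 15.1·tan 23.26° = 6.489 m.
Layer 4: sin θ = 2.471·sin 9.8°/0.732 = 0.5746, θ = 35.07°; offset = 14.7·tan 35.07° = 10.320 m.
Summing the layer offsets gives 21.318 m.

21.3 m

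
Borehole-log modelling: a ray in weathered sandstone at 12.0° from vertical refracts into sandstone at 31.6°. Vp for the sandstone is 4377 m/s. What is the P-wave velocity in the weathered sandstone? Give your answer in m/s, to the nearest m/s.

Snell's law: sin 12.0°/V₁ = sin 31.6°/V₂.
V₁ = V₂·sin 12.0°/sin 31.6° = 4377 × 0.3968 = 1736.74 m/s.

1737 m/s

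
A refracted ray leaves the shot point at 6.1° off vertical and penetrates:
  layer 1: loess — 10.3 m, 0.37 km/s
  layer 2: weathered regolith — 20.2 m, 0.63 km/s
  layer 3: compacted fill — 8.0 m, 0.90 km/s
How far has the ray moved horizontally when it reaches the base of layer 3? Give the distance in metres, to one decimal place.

Ray parameter p = sin 6.1° / 0.37 km/s = 2.8720e-01 s/km.
Layer 1: θ = 6.10°; offset = 10.3·tan 6.10° = 1.101 m.
Layer 2: sin θ = p·0.63 = 0.1809 → θ = 10.42°; offset = 20.2·tan 10.42° = 3.716 m.
Layer 3: sin θ = p·0.90 = 0.2585 → θ = 14.98°; offset = 8.0·tan 14.98° = 2.141 m.
Σ offsets = 6.958 m.

7.0 m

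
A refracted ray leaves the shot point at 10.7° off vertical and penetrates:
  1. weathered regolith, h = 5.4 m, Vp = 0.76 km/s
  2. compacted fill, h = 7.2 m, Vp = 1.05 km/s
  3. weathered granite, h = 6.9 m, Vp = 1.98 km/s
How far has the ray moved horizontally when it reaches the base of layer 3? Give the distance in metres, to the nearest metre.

Apply Snell's law at each interface; in layer i the horizontal offset is hᵢ·tan θᵢ.
Layer 1: θ = 10.70°; offset = 5.4·tan 10.70° = 1.020 m.
Layer 2: sin θ = 1.05·sin 10.7°/0.76 = 0.2565, θ = 14.86°; offset = 7.2·tan 14.86° = 1.911 m.
Layer 3: sin θ = 1.98·sin 10.7°/0.76 = 0.4837, θ = 28.93°; offset = 6.9·tan 28.93° = 3.813 m.
Σ offsets = 6.745 m.

7 m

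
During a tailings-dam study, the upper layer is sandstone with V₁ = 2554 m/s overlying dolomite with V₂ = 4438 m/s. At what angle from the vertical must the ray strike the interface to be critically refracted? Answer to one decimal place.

35.1°

Critical incidence: sin θ_c = V₁/V₂ = 2554/4438 = 0.5755.
θ_c = arcsin 0.5755 = 35.13°.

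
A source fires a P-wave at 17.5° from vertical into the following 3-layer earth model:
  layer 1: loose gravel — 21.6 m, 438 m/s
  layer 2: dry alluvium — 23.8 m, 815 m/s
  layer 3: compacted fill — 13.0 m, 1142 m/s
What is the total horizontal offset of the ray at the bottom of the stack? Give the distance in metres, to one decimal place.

Ray parameter p = sin 17.5° / 438 m/s = 6.8654e-04 s/m.
Layer 1: θ = 17.50°; offset = 21.6·tan 17.50° = 6.810 m.
Layer 2: sin θ = p·815 = 0.5595 → θ = 34.02°; offset = 23.8·tan 34.02° = 16.067 m.
Layer 3: sin θ = p·1142 = 0.7840 → θ = 51.63°; offset = 13.0·tan 51.63° = 16.420 m.
Summing the layer offsets gives 39.298 m.

39.3 m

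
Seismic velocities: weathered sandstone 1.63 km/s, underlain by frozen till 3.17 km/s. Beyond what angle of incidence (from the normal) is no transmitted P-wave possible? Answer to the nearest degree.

At critical incidence the refracted ray runs along the interface (θ₂ = 90°), so sin θ_c = V₁/V₂.
θ_c = arcsin(1.63/3.17) = arcsin 0.5142 = 30.94°.

31°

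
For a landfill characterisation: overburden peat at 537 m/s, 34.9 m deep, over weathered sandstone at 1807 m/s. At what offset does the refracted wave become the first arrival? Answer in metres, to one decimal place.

x_cross = 2h·√((V₂+V₁)/(V₂−V₁)).
(V₂+V₁)/(V₂−V₁) = (1807+537)/(1807−537) = 1.8457; √ = 1.3586.
x_cross = 2·34.9·1.3586 = 94.83 m.

94.8 m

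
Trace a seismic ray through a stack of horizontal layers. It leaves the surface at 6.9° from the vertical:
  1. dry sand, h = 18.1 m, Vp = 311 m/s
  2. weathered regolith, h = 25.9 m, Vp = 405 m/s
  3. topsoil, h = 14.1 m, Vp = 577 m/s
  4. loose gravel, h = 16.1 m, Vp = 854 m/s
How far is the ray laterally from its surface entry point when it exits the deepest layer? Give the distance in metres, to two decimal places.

15.14 m

p = sin θ₁/V₁ = sin 6.9°/311 = 3.8629e-04 s/m is conserved through the stack.
Layer 1: θ = 6.90°; offset = 18.1·tan 6.90° = 2.1903 m.
Layer 2: sin θ = p·405 = 0.1564 → θ = 9.00°; offset = 25.9·tan 9.00° = 4.1025 m.
Layer 3: sin θ = p·577 = 0.2229 → θ = 12.88°; offset = 14.1·tan 12.88° = 3.2239 m.
Layer 4: sin θ = p·854 = 0.3299 → θ = 19.26°; offset = 16.1·tan 19.26° = 5.6263 m.
Summing the layer offsets gives 15.1430 m.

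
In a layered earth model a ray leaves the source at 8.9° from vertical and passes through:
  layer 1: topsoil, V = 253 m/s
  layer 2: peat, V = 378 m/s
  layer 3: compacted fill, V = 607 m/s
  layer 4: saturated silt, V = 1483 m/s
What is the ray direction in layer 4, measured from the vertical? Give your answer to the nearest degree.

Snell's law across each interface conserves sin θ / V, so sin θ_4 = V_4·sin θ₁/V₁.
sin θ_4 = 1483 × sin 8.9° / 253 = 0.9069.
θ_4 = 65.07° from the vertical.

65°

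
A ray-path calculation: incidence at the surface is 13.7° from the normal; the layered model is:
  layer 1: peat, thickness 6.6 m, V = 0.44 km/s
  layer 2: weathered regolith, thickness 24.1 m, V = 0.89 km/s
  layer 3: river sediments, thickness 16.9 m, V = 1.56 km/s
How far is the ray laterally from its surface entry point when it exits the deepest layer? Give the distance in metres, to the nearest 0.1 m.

40.9 m

Ray parameter p = sin 13.7° / 0.44 km/s = 5.3827e-01 s/km.
Layer 1: θ = 13.70°; offset = 6.6·tan 13.70° = 1.609 m.
Layer 2: sin θ = p·0.89 = 0.4791 → θ = 28.62°; offset = 24.1·tan 28.62° = 13.153 m.
Layer 3: sin θ = p·1.56 = 0.8397 → θ = 57.11°; offset = 16.9·tan 57.11° = 26.132 m.
Summing the layer offsets gives 40.893 m.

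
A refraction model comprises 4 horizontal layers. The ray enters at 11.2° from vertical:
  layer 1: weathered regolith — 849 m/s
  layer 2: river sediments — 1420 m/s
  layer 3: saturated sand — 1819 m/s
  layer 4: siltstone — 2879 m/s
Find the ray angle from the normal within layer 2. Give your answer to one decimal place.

Snell's law across each interface conserves sin θ / V, so sin θ_2 = V_2·sin θ₁/V₁.
sin θ_2 = 1420 × sin 11.2° / 849 = 0.3249.
θ_2 = 18.96° from the vertical.

19.0°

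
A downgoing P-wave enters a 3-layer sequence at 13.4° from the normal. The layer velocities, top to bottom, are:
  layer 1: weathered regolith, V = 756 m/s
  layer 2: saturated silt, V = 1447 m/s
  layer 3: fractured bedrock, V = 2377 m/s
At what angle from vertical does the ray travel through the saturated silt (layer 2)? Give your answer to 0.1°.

26.3°

Ray parameter p = sin 13.4° / 756 = 3.0654e-04 s/m.
sin θ_2 = p·V_2 = 3.0654e-04 × 1447 = 0.4436.
θ_2 = arcsin 0.4436 = 26.33°.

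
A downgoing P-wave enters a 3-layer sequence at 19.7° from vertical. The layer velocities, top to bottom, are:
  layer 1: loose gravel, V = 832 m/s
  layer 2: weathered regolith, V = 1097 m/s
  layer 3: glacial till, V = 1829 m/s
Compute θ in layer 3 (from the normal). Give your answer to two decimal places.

47.82°

Ray parameter p = sin 19.7° / 832 = 4.0516e-04 s/m.
sin θ_3 = p·V_3 = 4.0516e-04 × 1829 = 0.7410.
θ_3 = arcsin 0.7410 = 47.82°.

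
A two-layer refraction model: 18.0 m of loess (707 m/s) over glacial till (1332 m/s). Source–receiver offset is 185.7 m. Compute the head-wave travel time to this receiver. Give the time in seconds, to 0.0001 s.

0.1826 s

θ_c = arcsin(V₁/V₂) = arcsin(707/1332) = 32.06°, cos θ_c = 0.8475.
Intercept time tᵢ = 2h cos θ_c / V₁ = 2·18.0·0.8475/707 = 0.04315 s.
t = x/V₂ + tᵢ = 185.7/1332 + 0.04315 = 0.18257 s.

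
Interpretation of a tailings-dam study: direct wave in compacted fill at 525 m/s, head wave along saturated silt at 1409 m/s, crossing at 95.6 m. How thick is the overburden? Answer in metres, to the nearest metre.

h = (x_cross/2)·√((V₂−V₁)/(V₂+V₁)).
(V₂−V₁)/(V₂+V₁) = (1409−525)/(1409+525) = 0.4571; √ = 0.6761.
h = (95.6/2)·0.6761 = 32.32 m.

32 m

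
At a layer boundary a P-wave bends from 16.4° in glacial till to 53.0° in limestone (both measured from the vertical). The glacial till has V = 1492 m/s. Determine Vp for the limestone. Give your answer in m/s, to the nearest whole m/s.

Snell's law: sin 16.4°/V₁ = sin 53.0°/V₂.
V₂ = V₁·sin 53.0°/sin 16.4° = 1492 × 2.8286 = 4220.29 m/s.

4220 m/s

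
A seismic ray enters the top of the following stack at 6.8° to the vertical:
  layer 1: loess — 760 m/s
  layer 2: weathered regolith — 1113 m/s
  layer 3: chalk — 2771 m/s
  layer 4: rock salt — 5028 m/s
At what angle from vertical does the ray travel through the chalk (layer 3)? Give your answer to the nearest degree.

26°

Snell's law across each interface conserves sin θ / V, so sin θ_3 = V_3·sin θ₁/V₁.
sin θ_3 = 2771 × sin 6.8° / 760 = 0.4317.
θ_3 = arcsin 0.4317 = 25.58°.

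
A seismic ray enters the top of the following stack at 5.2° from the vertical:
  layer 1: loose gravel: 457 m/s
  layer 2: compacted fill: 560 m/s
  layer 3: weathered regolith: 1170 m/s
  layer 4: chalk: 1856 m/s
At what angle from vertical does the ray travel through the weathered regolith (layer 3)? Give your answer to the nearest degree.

Ray parameter p = sin 5.2° / 457 = 1.9832e-04 s/m.
sin θ_3 = p·V_3 = 1.9832e-04 × 1170 = 0.2320.
θ_3 = arcsin 0.2320 = 13.42°.

13°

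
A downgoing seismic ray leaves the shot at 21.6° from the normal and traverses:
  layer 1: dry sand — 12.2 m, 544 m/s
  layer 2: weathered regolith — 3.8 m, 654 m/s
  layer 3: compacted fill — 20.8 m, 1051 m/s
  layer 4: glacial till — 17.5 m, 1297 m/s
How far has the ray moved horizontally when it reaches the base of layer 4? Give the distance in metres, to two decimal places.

Apply Snell's law at each interface; in layer i the horizontal offset is hᵢ·tan θᵢ.
Layer 1: θ = 21.60°; offset = 12.2·tan 21.60° = 4.8303 m.
Layer 2: sin θ = 654·sin 21.6°/544 = 0.4426, θ = 26.27°; offset = 3.8·tan 26.27° = 1.8754 m.
Layer 3: sin θ = 1051·sin 21.6°/544 = 0.7112, θ = 45.33°; offset = 20.8·tan 45.33° = 21.0436 m.
Layer 4: sin θ = 1297·sin 21.6°/544 = 0.8777, θ = 61.36°; offset = 17.5·tan 61.36° = 32.0489 m.
Σ offsets = 59.7982 m.

59.80 m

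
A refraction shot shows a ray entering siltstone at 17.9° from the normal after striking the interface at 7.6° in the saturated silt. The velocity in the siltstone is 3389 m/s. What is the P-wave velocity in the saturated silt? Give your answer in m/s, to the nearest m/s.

1458 m/s

sin 7.6° = 0.1323; sin 17.9° = 0.3074.
V₁ = V₂·(sin θ₁/sin θ₂) = 3389·(0.1323/0.3074) = 1458.30 m/s.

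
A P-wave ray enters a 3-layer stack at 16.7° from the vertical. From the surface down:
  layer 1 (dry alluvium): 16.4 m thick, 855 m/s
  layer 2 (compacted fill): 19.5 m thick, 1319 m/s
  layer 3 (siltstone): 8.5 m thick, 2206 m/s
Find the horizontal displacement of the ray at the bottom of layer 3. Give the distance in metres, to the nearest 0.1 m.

p = sin θ₁/V₁ = sin 16.7°/855 = 3.3609e-04 s/m is conserved through the stack.
Layer 1: θ = 16.70°; offset = 16.4·tan 16.70° = 4.920 m.
Layer 2: sin θ = p·1319 = 0.4433 → θ = 26.32°; offset = 19.5·tan 26.32° = 9.644 m.
Layer 3: sin θ = p·2206 = 0.7414 → θ = 47.85°; offset = 8.5·tan 47.85° = 9.392 m.
Σ offsets = 23.956 m.

24.0 m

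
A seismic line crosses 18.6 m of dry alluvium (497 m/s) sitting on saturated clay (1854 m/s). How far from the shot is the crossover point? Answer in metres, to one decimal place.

49.0 m

θ_c = arcsin(497/1854) = 15.55°, so cos θ_c = 0.9634 and tᵢ = 2h cos θ_c/V₁ = 0.0721 s.
At crossover x/V₁ = x/V₂ + tᵢ ⇒ x = tᵢ/(1/V₁ − 1/V₂) = 0.07211/(2.0121e-03 − 5.3937e-04) = 48.96 m.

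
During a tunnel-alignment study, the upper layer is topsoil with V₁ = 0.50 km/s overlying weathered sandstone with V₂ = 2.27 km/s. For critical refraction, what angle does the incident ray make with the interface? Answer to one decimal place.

77.3°

Critical incidence: sin θ_c = V₁/V₂ = 0.50/2.27 = 0.2203.
θ_c = arcsin 0.2203 = 12.72°.
Measured from the interface: 90° − 12.72° = 77.28°.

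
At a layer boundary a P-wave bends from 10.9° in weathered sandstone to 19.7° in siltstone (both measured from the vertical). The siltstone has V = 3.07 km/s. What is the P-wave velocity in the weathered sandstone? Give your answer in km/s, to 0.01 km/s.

1.72 km/s

Snell's law: sin 10.9°/V₁ = sin 19.7°/V₂.
V₁ = V₂·sin 10.9°/sin 19.7° = 3.07 × 0.5610 = 1.72 km/s.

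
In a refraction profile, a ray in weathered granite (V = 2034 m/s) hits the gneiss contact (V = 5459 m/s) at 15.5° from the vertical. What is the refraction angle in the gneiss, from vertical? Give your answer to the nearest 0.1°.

sin θ₁/V₁ = sin θ₂/V₂ ⇒ sin θ₂ = 5459·sin 15.5°/2034 = 5459·0.2672/2034 = 0.7172.
θ₂ = sin⁻¹(0.7172) = 45.83° (from vertical).

45.8°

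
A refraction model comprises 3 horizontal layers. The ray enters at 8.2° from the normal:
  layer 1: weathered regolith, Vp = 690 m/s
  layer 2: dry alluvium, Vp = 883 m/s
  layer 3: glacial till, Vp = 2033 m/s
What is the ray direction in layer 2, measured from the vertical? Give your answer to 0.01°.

Snell's law across each interface conserves sin θ / V, so sin θ_2 = V_2·sin θ₁/V₁.
sin θ_2 = 883 × sin 8.2° / 690 = 0.1825.
θ_2 = 10.52° from the vertical.

10.52°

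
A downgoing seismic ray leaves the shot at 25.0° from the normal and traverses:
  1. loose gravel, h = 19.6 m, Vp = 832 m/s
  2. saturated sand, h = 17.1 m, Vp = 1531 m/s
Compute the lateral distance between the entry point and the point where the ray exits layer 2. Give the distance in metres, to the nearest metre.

p = sin θ₁/V₁ = sin 25.0°/832 = 5.0795e-04 s/m is conserved through the stack.
Layer 1: θ = 25.00°; offset = 19.6·tan 25.00° = 9.140 m.
Layer 2: sin θ = p·1531 = 0.7777 → θ = 51.05°; offset = 17.1·tan 51.05° = 21.153 m.
Summing the layer offsets gives 30.293 m.

30 m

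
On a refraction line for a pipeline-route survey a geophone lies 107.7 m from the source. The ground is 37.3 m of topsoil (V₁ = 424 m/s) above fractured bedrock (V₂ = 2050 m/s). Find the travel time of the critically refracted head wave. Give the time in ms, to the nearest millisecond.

225 ms

t = x/V₂ + 2h·√(V₂²−V₁²)/(V₁V₂).
√(V₂²−V₁²) = √(2050²−424²) = 2005.7 m/s; delay term = 2·37.3·2005.7/(424·2050) = 0.17214 s.
t = 107.7/2050 + 0.17214 = 0.22468 s.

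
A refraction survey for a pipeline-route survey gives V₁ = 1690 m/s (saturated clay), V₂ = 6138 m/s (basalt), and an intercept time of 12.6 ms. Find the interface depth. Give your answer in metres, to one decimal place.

h = tᵢ·V₁·V₂ / (2·√(V₂²−V₁²)).
√(V₂²−V₁²) = √(6138² − 1690²) = 5900.8 m/s.
h = 0.0126 s × 1690 × 6138 / (2 × 5900.8) = 11.08 m.

11.1 m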